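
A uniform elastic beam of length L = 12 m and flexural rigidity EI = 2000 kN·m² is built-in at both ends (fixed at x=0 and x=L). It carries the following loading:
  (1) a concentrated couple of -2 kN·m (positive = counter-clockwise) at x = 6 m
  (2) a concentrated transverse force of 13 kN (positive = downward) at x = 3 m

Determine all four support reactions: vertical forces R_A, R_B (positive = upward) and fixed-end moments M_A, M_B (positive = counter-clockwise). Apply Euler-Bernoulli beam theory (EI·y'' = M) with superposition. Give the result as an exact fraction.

Load 1 — applied couple M₀=-2 kN·m at a=6 m (b=L-a=6):
  R_A = 6M₀ab/L³ = 6·(-2)·6·6/12³ = -1/4 kN
  M_A = M₀b(2a-b)/L² = (-2)·6·(2·6-6)/12² = -1/2 kN·m
  R_B = -6M₀ab/L³ = -6·(-2)·6·6/12³ = 1/4 kN
  M_B = M₀a(2b-a)/L² = (-2)·6·(2·6-6)/12² = -1/2 kN·m
Load 2 — point force P=13 kN at a=3 m (b=L-a=9):
  R_A = Pb²(3a+b)/L³ = 13·9²·(3·3+9)/12³ = 351/32 kN
  M_A = Pab²/L² = 13·3·9²/12² = 351/16 kN·m
  R_B = Pa²(a+3b)/L³ = 13·3²·(3+3·9)/12³ = 65/32 kN
  M_B = -Pa²b/L² = -13·3²·9/12² = -117/16 kN·m
Superposition: R_A = 343/32 kN, M_A = 343/16 kN·m, R_B = 73/32 kN, M_B = -125/16 kN·m

R_A = 343/32 kN, M_A = 343/16 kN·m, R_B = 73/32 kN, M_B = -125/16 kN·m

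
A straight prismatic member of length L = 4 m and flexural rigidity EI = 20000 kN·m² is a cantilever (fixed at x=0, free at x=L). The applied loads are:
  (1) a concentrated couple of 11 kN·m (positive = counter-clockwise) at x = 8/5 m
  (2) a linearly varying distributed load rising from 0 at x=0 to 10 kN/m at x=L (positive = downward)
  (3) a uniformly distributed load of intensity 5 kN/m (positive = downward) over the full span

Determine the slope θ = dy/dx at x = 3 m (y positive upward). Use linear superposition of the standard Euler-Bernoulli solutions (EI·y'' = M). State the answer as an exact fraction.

θ(3) = -9067/1600000 rad

Load 1 — applied couple M₀=11 kN·m at a=8/5 m (b=L-a=12/5):
  θ_1 = M₀a/EI  [x>a] = 11·(8/5)/20000 = 11/12500 rad
Load 2 — triangular load w₀=10 kN/m (0→w₀ over full span):
  θ_2 = (w₀Lx²/4-w₀L²x/3-w₀x⁴/(24L))/EI = (10·4·3²/4-10·4²·3/3-10·3⁴/(24·4))/20000 = -251/64000 rad
Load 3 — uniform load w=5 kN/m over full span:
  θ_3 = -wx(x²-3Lx+3L²)/(6EI) = -5·3·(3²-3·4·3+3·4²)/(6·20000) = -21/8000 rad
Superposition: θ = Σ θ_i = -9067/1600000 rad ≈ -0.005667 rad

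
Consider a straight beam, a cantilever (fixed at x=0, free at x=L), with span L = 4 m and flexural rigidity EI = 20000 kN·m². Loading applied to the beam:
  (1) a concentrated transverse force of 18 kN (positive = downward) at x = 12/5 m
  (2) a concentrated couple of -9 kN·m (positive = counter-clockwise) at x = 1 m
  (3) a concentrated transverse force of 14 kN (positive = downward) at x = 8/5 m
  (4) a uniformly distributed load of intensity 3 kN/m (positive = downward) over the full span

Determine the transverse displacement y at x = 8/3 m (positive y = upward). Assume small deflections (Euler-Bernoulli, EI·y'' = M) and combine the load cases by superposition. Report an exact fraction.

y(8/3) = -4216571/405000000 m

Load 1 — point force P=18 kN at a=12/5 m (b=L-a=8/5):
  y_1 = -Pa²(3x-a)/(6EI)  [x>a] = -18·(12/5)²·(3·(8/3)-(12/5))/(6·20000) = -378/78125 m
Load 2 — applied couple M₀=-9 kN·m at a=1 m (b=L-a=3):
  y_2 = M₀a(2x-a)/(2EI)  [x>a] = (-9)·1·(2·(8/3)-1)/(2·20000) = -39/40000 m
Load 3 — point force P=14 kN at a=8/5 m (b=L-a=12/5):
  y_3 = -Pa²(3x-a)/(6EI)  [x>a] = -14·(8/5)²·(3·(8/3)-(8/5))/(6·20000) = -448/234375 m
Load 4 — uniform load w=3 kN/m over full span:
  y_4 = -wx²(x²-4Lx+6L²)/(24EI) = -3·(8/3)²·((8/3)²-4·4·(8/3)+6·4²)/(24·20000) = -136/50625 m
Superposition: y = Σ y_i = -4216571/405000000 m ≈ -0.010411 m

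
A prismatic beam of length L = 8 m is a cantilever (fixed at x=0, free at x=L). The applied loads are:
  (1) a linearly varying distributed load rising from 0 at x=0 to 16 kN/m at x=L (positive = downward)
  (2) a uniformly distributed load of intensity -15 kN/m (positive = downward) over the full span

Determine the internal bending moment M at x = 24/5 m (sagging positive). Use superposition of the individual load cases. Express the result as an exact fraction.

Load 1 — triangular load w₀=16 kN/m (0→w₀ over full span):
  M_1 = w₀Lx/2 - w₀L²/3 - w₀x³/(6L) = 16·8·(24/5)/2 - 16·8²/3 - 16·(24/5)³/(6·8) = -26624/375 kN·m
Load 2 — uniform load w=-15 kN/m over full span:
  M_2 = -w(L-x)²/2 = -(-15)·(8-(24/5))²/2 = 384/5 kN·m
Superposition: M = Σ M_i = 2176/375 kN·m ≈ 5.802667 kN·m

M(24/5) = 2176/375 kN·m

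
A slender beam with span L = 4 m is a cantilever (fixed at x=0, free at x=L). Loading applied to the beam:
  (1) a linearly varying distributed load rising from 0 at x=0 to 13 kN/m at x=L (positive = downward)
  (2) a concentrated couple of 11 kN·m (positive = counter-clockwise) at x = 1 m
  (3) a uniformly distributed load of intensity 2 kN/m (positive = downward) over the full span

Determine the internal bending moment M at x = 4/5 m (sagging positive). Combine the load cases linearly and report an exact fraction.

Load 1 — triangular load w₀=13 kN/m (0→w₀ over full span):
  M_1 = w₀Lx/2 - w₀L²/3 - w₀x³/(6L) = 13·4·(4/5)/2 - 13·4²/3 - 13·(4/5)³/(6·4) = -18304/375 kN·m
Load 2 — applied couple M₀=11 kN·m at a=1 m (b=L-a=3):
  M_2 = M₀  [x≤a] = 11 = 11 kN·m
Load 3 — uniform load w=2 kN/m over full span:
  M_3 = -w(L-x)²/2 = -2·(4-(4/5))²/2 = -256/25 kN·m
Superposition: M = Σ M_i = -18019/375 kN·m ≈ -48.050667 kN·m

M(4/5) = -18019/375 kN·m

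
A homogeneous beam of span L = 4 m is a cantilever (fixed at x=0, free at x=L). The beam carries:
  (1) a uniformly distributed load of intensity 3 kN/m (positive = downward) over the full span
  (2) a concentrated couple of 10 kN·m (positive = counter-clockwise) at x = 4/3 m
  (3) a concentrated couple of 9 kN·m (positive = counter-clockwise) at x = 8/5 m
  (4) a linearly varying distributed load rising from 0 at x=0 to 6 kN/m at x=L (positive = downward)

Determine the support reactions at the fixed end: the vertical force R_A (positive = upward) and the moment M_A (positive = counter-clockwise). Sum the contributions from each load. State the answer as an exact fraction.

Load 1 — uniform load w=3 kN/m over full span:
  R_A = wL = 3·4 = 12 kN
  M_A = wL²/2 = 3·4²/2 = 24 kN·m
Load 2 — applied couple M₀=10 kN·m at a=4/3 m (b=L-a=8/3):
  R_A = 0 kN
  M_A = -M₀ = -10 kN·m
Load 3 — applied couple M₀=9 kN·m at a=8/5 m (b=L-a=12/5):
  R_A = 0 kN
  M_A = -M₀ = -9 kN·m
Load 4 — triangular load w₀=6 kN/m (0→w₀ over full span):
  R_A = w₀L/2 = 6·4/2 = 12 kN
  M_A = w₀L²/3 = 6·4²/3 = 32 kN·m
Superposition: R_A = 24 kN, M_A = 37 kN·m

R_A = 24 kN, M_A = 37 kN·m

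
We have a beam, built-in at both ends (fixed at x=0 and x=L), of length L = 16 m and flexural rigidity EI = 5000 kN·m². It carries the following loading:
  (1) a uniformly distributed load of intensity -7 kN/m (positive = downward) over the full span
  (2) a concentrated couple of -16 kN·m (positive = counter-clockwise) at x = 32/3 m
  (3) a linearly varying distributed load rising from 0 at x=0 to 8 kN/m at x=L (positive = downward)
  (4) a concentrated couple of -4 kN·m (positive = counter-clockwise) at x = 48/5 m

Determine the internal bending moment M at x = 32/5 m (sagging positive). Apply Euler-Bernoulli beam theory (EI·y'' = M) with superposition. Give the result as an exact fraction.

M(32/5) = -13936/375 kN·m

Load 1 — uniform load w=-7 kN/m over full span:
  M_1 = wLx/2 - wL²/12 - wx²/2 = (-7)·16·(32/5)/2 - (-7)·16²/12 - (-7)·(32/5)²/2 = -4928/75 kN·m
Load 2 — applied couple M₀=-16 kN·m at a=32/3 m (b=L-a=16/3):
  M_2 = R_Ax - M_A  [x≤a] with R_A=-4/3, M_A=-16/3 = (-4/3)·(32/5) - (-16/3) = -16/5 kN·m
Load 3 — triangular load w₀=8 kN/m (0→w₀ over full span):
  M_3 = 3w₀Lx/20 - w₀L²/30 - w₀x³/(6L) = 3·8·16·(32/5)/20 - 8·16²/30 - 8·(32/5)³/(6·16) = 4096/125 kN·m
Load 4 — applied couple M₀=-4 kN·m at a=48/5 m (b=L-a=32/5):
  M_4 = R_Ax - M_A  [x≤a] with R_A=-9/25, M_A=-32/25 = (-9/25)·(32/5) - (-32/25) = -128/125 kN·m
Superposition: M = Σ M_i = -13936/375 kN·m ≈ -37.162667 kN·m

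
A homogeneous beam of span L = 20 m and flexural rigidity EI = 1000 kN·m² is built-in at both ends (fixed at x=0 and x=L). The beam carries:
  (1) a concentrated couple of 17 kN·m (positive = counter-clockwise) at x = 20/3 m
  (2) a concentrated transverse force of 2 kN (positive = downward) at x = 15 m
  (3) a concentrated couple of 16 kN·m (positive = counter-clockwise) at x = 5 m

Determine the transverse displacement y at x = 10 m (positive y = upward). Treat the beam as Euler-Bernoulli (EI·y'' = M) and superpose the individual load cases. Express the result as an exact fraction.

Load 1 — applied couple M₀=17 kN·m at a=20/3 m (b=L-a=40/3):
  y_1 = (R_Ax³/6 - M_Ax²/2 - M₀(x-a)²/2)/EI  [x>a] with R_A=17/15, M_A=0 = ((17/15)·10³/6 - 0·10²/2 - 17·(10-(20/3))²/2)/1000 = 17/180 m
Load 2 — point force P=2 kN at a=15 m (b=L-a=5):
  y_2 = -Pb²x²(3aL-(3a+b)x)/(6L³EI)  [x≤a] = -2·5²·10²·(3·15·20-(3·15+5)·10)/(6·20³·1000) = -1/24 m
Load 3 — applied couple M₀=16 kN·m at a=5 m (b=L-a=15):
  y_3 = (R_Ax³/6 - M_Ax²/2 - M₀(x-a)²/2)/EI  [x>a] with R_A=9/10, M_A=-3 = ((9/10)·10³/6 - (-3)·10²/2 - 16·(10-5)²/2)/1000 = 1/10 m
Superposition: y = Σ y_i = 11/72 m ≈ 0.152778 m

y(10) = 11/72 m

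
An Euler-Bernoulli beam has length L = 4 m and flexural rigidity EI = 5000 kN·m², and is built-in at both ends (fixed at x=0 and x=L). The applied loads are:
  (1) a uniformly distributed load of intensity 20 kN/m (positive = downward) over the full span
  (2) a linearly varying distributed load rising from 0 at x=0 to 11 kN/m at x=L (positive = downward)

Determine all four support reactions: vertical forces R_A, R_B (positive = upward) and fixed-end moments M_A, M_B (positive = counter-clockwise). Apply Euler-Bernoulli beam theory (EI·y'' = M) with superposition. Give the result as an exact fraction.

R_A = 233/5 kN, M_A = 488/15 kN·m, R_B = 277/5 kN, M_B = -532/15 kN·m

Load 1 — uniform load w=20 kN/m over full span:
  R_A = wL/2 = 20·4/2 = 40 kN
  M_A = wL²/12 = 20·4²/12 = 80/3 kN·m
  R_B = wL/2 = 20·4/2 = 40 kN
  M_B = -wL²/12 = -20·4²/12 = -80/3 kN·m
Load 2 — triangular load w₀=11 kN/m (0→w₀ over full span):
  R_A = 3w₀L/20 = 3·11·4/20 = 33/5 kN
  M_A = w₀L²/30 = 11·4²/30 = 88/15 kN·m
  R_B = 7w₀L/20 = 7·11·4/20 = 77/5 kN
  M_B = -w₀L²/20 = -11·4²/20 = -44/5 kN·m
Superposition: R_A = 233/5 kN, M_A = 488/15 kN·m, R_B = 277/5 kN, M_B = -532/15 kN·m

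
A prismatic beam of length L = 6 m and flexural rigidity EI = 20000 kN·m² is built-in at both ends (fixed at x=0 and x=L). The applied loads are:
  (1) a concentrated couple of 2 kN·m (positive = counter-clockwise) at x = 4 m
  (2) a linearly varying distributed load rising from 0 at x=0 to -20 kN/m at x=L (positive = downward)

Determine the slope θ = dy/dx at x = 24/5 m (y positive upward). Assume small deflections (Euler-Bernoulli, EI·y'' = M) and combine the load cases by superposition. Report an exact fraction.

Load 1 — applied couple M₀=2 kN·m at a=4 m (b=L-a=2):
  θ_1 = (R_Ax²/2 - M_Ax - M₀(x-a))/EI  [x>a] with R_A=4/9, M_A=2/3 = ((4/9)·(24/5)²/2 - (2/3)·(24/5) - 2·((24/5)-4))/20000 = 1/62500 rad
Load 2 — triangular load w₀=-20 kN/m (0→w₀ over full span):
  θ_2 = -w₀(2x(L-x)(L-2x)(x+2L)+x²(L-x)²)/(120LEI) = -(-20)·(2·(24/5)·(6-(24/5))·(6-2·(24/5))·((24/5)+2·6)+(24/5)²·(6-(24/5))²)/(120·6·20000) = -72/78125 rad
Superposition: θ = Σ θ_i = -283/312500 rad ≈ -0.000906 rad

θ(24/5) = -283/312500 rad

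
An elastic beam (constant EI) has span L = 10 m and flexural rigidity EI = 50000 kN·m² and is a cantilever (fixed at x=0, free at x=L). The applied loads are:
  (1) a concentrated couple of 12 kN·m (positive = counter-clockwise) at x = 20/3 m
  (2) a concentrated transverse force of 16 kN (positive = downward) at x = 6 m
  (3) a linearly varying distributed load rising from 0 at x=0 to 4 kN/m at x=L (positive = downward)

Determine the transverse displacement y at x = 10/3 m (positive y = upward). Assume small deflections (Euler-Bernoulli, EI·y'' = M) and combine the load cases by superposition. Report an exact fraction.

Load 1 — applied couple M₀=12 kN·m at a=20/3 m (b=L-a=10/3):
  y_1 = M₀x²/(2EI)  [x≤a] = 12·(10/3)²/(2·50000) = 1/750 m
Load 2 — point force P=16 kN at a=6 m (b=L-a=4):
  y_2 = -Px²(3a-x)/(6EI)  [x≤a] = -16·(10/3)²·(3·6-(10/3))/(6·50000) = -88/10125 m
Load 3 — triangular load w₀=4 kN/m (0→w₀ over full span):
  y_3 = (w₀Lx³/12-w₀L²x²/6-w₀x⁵/(120L))/EI = (4·10·(10/3)³/12-4·10²·(10/3)²/6-4·(10/3)⁵/(120·10))/50000 = -451/36450 m
Superposition: y = Σ y_i = -1798/91125 m ≈ -0.019731 m

y(10/3) = -1798/91125 m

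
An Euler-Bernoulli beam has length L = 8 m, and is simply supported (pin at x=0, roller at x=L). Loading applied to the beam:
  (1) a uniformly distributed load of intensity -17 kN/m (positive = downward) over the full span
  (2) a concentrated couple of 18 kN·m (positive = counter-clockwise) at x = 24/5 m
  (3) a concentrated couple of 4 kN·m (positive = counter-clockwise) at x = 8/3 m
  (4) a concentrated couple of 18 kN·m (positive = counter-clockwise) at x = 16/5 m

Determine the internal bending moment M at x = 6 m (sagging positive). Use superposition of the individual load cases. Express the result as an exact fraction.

M(6) = -112 kN·m

Load 1 — uniform load w=-17 kN/m over full span:
  M_1 = wx(L-x)/2 = (-17)·6·(8-6)/2 = -102 kN·m
Load 2 — applied couple M₀=18 kN·m at a=24/5 m (b=L-a=16/5):
  M_2 = M₀x/L - M₀  [x>a] = 18·6/8 - 18 = -9/2 kN·m
Load 3 — applied couple M₀=4 kN·m at a=8/3 m (b=L-a=16/3):
  M_3 = M₀x/L - M₀  [x>a] = 4·6/8 - 4 = -1 kN·m
Load 4 — applied couple M₀=18 kN·m at a=16/5 m (b=L-a=24/5):
  M_4 = M₀x/L - M₀  [x>a] = 18·6/8 - 18 = -9/2 kN·m
Superposition: M = Σ M_i = -112 kN·m ≈ -112.000000 kN·m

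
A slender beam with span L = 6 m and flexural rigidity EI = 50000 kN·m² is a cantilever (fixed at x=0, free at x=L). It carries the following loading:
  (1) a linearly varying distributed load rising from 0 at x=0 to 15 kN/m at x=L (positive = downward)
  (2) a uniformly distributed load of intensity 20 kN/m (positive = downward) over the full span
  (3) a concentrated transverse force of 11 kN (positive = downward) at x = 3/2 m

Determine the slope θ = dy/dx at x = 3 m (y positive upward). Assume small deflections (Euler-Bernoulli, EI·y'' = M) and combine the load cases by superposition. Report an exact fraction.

θ(3) = -15813/800000 rad

Load 1 — triangular load w₀=15 kN/m (0→w₀ over full span):
  θ_1 = (w₀Lx²/4-w₀L²x/3-w₀x⁴/(24L))/EI = (15·6·3²/4-15·6²·3/3-15·3⁴/(24·6))/50000 = -1107/160000 rad
Load 2 — uniform load w=20 kN/m over full span:
  θ_2 = -wx(x²-3Lx+3L²)/(6EI) = -20·3·(3²-3·6·3+3·6²)/(6·50000) = -63/5000 rad
Load 3 — point force P=11 kN at a=3/2 m (b=L-a=9/2):
  θ_3 = -Pa²/(2EI)  [x>a] = -11·(3/2)²/(2·50000) = -99/400000 rad
Superposition: θ = Σ θ_i = -15813/800000 rad ≈ -0.019766 rad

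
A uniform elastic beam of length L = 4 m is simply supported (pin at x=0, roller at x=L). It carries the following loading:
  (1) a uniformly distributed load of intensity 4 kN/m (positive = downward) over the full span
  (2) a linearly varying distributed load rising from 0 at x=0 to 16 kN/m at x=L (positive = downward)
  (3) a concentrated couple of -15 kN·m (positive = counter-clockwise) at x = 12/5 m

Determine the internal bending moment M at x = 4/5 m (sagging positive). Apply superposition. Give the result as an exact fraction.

Load 1 — uniform load w=4 kN/m over full span:
  M_1 = wx(L-x)/2 = 4·(4/5)·(4-(4/5))/2 = 128/25 kN·m
Load 2 — triangular load w₀=16 kN/m (0→w₀ over full span):
  M_2 = w₀Lx/6 - w₀x³/(6L) = 16·4·(4/5)/6 - 16·(4/5)³/(6·4) = 1024/125 kN·m
Load 3 — applied couple M₀=-15 kN·m at a=12/5 m (b=L-a=8/5):
  M_3 = M₀x/L  [x≤a] = (-15)·(4/5)/4 = -3 kN·m
Superposition: M = Σ M_i = 1289/125 kN·m ≈ 10.312000 kN·m

M(4/5) = 1289/125 kN·m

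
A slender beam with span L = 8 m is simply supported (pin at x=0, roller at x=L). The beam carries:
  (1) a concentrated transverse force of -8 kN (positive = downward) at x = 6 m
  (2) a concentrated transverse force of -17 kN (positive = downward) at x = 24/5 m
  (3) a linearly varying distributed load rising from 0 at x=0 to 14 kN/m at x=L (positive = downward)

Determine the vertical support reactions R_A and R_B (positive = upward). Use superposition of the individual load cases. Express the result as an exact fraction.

Load 1 — point force P=-8 kN at a=6 m (b=L-a=2):
  R_A = Pb/L = (-8)·2/8 = -2 kN
  R_B = Pa/L = (-8)·6/8 = -6 kN
Load 2 — point force P=-17 kN at a=24/5 m (b=L-a=16/5):
  R_A = Pb/L = (-17)·(16/5)/8 = -34/5 kN
  R_B = Pa/L = (-17)·(24/5)/8 = -51/5 kN
Load 3 — triangular load w₀=14 kN/m (0→w₀ over full span):
  R_A = w₀L/6 = 14·8/6 = 56/3 kN
  R_B = w₀L/3 = 14·8/3 = 112/3 kN
Superposition: R_A = 148/15 kN, R_B = 317/15 kN

R_A = 148/15 kN, R_B = 317/15 kN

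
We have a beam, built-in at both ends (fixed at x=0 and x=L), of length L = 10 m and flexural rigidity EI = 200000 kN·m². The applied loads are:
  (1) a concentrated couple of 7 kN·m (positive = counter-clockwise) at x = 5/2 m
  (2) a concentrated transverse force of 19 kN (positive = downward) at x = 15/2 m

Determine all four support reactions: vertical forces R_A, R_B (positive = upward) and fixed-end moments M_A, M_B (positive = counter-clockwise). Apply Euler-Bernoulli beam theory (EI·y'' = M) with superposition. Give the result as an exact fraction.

Load 1 — applied couple M₀=7 kN·m at a=5/2 m (b=L-a=15/2):
  R_A = 6M₀ab/L³ = 6·7·(5/2)·(15/2)/10³ = 63/80 kN
  M_A = M₀b(2a-b)/L² = 7·(15/2)·(2·(5/2)-(15/2))/10² = -21/16 kN·m
  R_B = -6M₀ab/L³ = -6·7·(5/2)·(15/2)/10³ = -63/80 kN
  M_B = M₀a(2b-a)/L² = 7·(5/2)·(2·(15/2)-(5/2))/10² = 35/16 kN·m
Load 2 — point force P=19 kN at a=15/2 m (b=L-a=5/2):
  R_A = Pb²(3a+b)/L³ = 19·(5/2)²·(3·(15/2)+(5/2))/10³ = 95/32 kN
  M_A = Pab²/L² = 19·(15/2)·(5/2)²/10² = 285/32 kN·m
  R_B = Pa²(a+3b)/L³ = 19·(15/2)²·((15/2)+3·(5/2))/10³ = 513/32 kN
  M_B = -Pa²b/L² = -19·(15/2)²·(5/2)/10² = -855/32 kN·m
Superposition: R_A = 601/160 kN, M_A = 243/32 kN·m, R_B = 2439/160 kN, M_B = -785/32 kN·m

R_A = 601/160 kN, M_A = 243/32 kN·m, R_B = 2439/160 kN, M_B = -785/32 kN·m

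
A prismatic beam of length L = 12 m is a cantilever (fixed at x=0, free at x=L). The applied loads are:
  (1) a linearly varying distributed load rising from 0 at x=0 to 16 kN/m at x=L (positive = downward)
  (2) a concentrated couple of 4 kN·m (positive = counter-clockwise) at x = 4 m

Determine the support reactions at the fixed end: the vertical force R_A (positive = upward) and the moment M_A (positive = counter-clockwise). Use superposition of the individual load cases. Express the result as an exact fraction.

Load 1 — triangular load w₀=16 kN/m (0→w₀ over full span):
  R_A = w₀L/2 = 16·12/2 = 96 kN
  M_A = w₀L²/3 = 16·12²/3 = 768 kN·m
Load 2 — applied couple M₀=4 kN·m at a=4 m (b=L-a=8):
  R_A = 0 kN
  M_A = -M₀ = -4 kN·m
Superposition: R_A = 96 kN, M_A = 764 kN·m

R_A = 96 kN, M_A = 764 kN·m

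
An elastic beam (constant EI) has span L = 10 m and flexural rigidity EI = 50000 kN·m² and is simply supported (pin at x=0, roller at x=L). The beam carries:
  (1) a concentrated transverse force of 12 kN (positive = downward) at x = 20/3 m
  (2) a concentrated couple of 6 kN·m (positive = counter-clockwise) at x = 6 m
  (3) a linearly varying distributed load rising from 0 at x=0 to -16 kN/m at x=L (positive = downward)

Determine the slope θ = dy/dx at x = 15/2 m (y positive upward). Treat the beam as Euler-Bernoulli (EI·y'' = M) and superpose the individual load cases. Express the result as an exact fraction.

Load 1 — point force P=12 kN at a=20/3 m (b=L-a=10/3):
  θ_1 = -Pa(2L²-6Lx+3x²+a²)/(6LEI)  [x>a] = -12·(20/3)·(2·10²-6·10·(15/2)+3·(15/2)²+(20/3)²)/(6·10·50000) = 53/54000 rad
Load 2 — applied couple M₀=6 kN·m at a=6 m (b=L-a=4):
  θ_2 = (M₀x²/(2L)-M₀(x-a)+C₁)/EI  [x>a] with C₁=M₀(3b²-L²)/(6L)=-26/5 = (6·(15/2)²/(2·10)-6·((15/2)-6)+(-26/5))/50000 = 107/2000000 rad
Load 3 — triangular load w₀=-16 kN/m (0→w₀ over full span):
  θ_3 = -w₀(7L⁴-30L²x²+15x⁴)/(360LEI) = -(-16)·(7·10⁴-30·10²·(15/2)²+15·(15/2)⁴)/(360·10·50000) = -1313/288000 rad
Superposition: θ = Σ θ_i = -380597/108000000 rad ≈ -0.003524 rad

θ(15/2) = -380597/108000000 rad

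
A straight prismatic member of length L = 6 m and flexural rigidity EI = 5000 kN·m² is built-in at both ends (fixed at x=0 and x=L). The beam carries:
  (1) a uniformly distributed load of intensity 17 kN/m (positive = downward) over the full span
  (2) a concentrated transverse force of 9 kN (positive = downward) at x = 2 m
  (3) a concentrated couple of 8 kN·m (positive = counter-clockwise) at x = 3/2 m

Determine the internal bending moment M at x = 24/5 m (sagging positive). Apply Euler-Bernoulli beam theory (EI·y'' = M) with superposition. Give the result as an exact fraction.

Load 1 — uniform load w=17 kN/m over full span:
  M_1 = wLx/2 - wL²/12 - wx²/2 = 17·6·(24/5)/2 - 17·6²/12 - 17·(24/5)²/2 = -51/25 kN·m
Load 2 — point force P=9 kN at a=2 m (b=L-a=4):
  M_2 = Pa²(a+3b)(L-x)/L³ - Pa²b/L²  [x>a] = 9·2²·(2+3·4)·(6-(24/5))/6³ - 9·2²·4/6² = -6/5 kN·m
Load 3 — applied couple M₀=8 kN·m at a=3/2 m (b=L-a=9/2):
  M_3 = R_Ax - M_A - M₀  [x>a] with R_A=3/2, M_A=-3/2 = (3/2)·(24/5) - (-3/2) - 8 = 7/10 kN·m
Superposition: M = Σ M_i = -127/50 kN·m ≈ -2.540000 kN·m

M(24/5) = -127/50 kN·m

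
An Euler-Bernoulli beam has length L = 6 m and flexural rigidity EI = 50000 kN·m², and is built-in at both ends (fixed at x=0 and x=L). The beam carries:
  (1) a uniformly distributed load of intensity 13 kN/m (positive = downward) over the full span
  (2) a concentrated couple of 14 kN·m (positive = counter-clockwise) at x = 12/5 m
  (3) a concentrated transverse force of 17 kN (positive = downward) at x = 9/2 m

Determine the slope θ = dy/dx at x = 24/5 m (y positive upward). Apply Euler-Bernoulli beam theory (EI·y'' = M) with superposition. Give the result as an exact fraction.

θ(24/5) = 131961/250000000 rad

Load 1 — uniform load w=13 kN/m over full span:
  θ_1 = -wx(L-x)(L-2x)/(12EI) = -13·(24/5)·(6-(24/5))·(6-2·(24/5))/(12·50000) = 351/781250 rad
Load 2 — applied couple M₀=14 kN·m at a=12/5 m (b=L-a=18/5):
  θ_2 = (R_Ax²/2 - M_Ax - M₀(x-a))/EI  [x>a] with R_A=84/25, M_A=42/25 = ((84/25)·(24/5)²/2 - (42/25)·(24/5) - 14·((24/5)-(12/5)))/50000 = -231/3906250 rad
Load 3 — point force P=17 kN at a=9/2 m (b=L-a=3/2):
  θ_3 = Pa²(L-x)(2bL-(3b+a)(L-x))/(2L³EI)  [x>a] = 17·(9/2)²·(6-(24/5))·(2·(3/2)·6-(3·(3/2)+(9/2))·(6-(24/5)))/(2·6³·50000) = 1377/10000000 rad
Superposition: θ = Σ θ_i = 131961/250000000 rad ≈ 0.000528 rad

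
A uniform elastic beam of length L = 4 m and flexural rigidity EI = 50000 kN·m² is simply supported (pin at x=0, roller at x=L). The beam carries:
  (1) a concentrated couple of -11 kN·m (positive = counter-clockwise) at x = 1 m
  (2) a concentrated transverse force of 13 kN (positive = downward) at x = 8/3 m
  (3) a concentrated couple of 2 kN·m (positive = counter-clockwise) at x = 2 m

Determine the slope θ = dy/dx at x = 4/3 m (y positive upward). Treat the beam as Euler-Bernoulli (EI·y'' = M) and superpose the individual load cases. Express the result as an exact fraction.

Load 1 — applied couple M₀=-11 kN·m at a=1 m (b=L-a=3):
  θ_1 = (M₀x²/(2L)-M₀(x-a)+C₁)/EI  [x>a] with C₁=M₀(3b²-L²)/(6L)=-121/24 = ((-11)·(4/3)²/(2·4)-(-11)·((4/3)-1)+(-121/24))/50000 = -11/144000 rad
Load 2 — point force P=13 kN at a=8/3 m (b=L-a=4/3):
  θ_2 = -Pb(L²-b²-3x²)/(6LEI)  [x≤a] = -13·(4/3)·(4²-(4/3)²-3·(4/3)²)/(6·4·50000) = -13/101250 rad
Load 3 — applied couple M₀=2 kN·m at a=2 m (b=L-a=2):
  θ_3 = (M₀x²/(2L)+C₁)/EI  [x≤a] with C₁=M₀(3b²-L²)/(6L)=-1/3 = (2·(4/3)²/(2·4)+(-1/3))/50000 = 1/450000 rad
Superposition: θ = Σ θ_i = -6563/32400000 rad ≈ -0.000203 rad

θ(4/3) = -6563/32400000 rad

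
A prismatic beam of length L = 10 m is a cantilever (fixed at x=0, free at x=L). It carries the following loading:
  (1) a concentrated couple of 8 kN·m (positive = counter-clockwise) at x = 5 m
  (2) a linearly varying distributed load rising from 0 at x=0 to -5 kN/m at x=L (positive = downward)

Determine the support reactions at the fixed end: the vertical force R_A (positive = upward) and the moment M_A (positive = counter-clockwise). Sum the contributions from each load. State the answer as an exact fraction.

R_A = -25 kN, M_A = -524/3 kN·m

Load 1 — applied couple M₀=8 kN·m at a=5 m (b=L-a=5):
  R_A = 0 kN
  M_A = -M₀ = -8 kN·m
Load 2 — triangular load w₀=-5 kN/m (0→w₀ over full span):
  R_A = w₀L/2 = (-5)·10/2 = -25 kN
  M_A = w₀L²/3 = (-5)·10²/3 = -500/3 kN·m
Superposition: R_A = -25 kN, M_A = -524/3 kN·m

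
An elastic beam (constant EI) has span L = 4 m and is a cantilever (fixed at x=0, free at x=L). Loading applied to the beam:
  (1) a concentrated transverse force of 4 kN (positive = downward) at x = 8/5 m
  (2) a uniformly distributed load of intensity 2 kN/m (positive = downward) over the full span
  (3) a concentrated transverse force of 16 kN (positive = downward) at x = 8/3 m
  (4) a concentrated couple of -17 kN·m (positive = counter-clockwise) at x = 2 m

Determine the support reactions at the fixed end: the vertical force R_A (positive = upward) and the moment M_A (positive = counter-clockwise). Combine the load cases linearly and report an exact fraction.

R_A = 28 kN, M_A = 1231/15 kN·m

Load 1 — point force P=4 kN at a=8/5 m (b=L-a=12/5):
  R_A = P = 4 kN
  M_A = Pa = 4·(8/5) = 32/5 kN·m
Load 2 — uniform load w=2 kN/m over full span:
  R_A = wL = 2·4 = 8 kN
  M_A = wL²/2 = 2·4²/2 = 16 kN·m
Load 3 — point force P=16 kN at a=8/3 m (b=L-a=4/3):
  R_A = P = 16 kN
  M_A = Pa = 16·(8/3) = 128/3 kN·m
Load 4 — applied couple M₀=-17 kN·m at a=2 m (b=L-a=2):
  R_A = 0 kN
  M_A = -M₀ = -(-17) = 17 kN·m
Superposition: R_A = 28 kN, M_A = 1231/15 kN·m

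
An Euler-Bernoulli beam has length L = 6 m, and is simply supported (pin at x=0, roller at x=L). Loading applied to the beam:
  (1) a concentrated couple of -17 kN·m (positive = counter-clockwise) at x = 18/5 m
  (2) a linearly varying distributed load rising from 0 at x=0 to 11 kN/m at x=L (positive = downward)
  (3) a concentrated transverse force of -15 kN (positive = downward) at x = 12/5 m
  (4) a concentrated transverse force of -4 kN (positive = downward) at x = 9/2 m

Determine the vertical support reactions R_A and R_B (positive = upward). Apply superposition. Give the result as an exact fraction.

Load 1 — applied couple M₀=-17 kN·m at a=18/5 m (b=L-a=12/5):
  R_A = M₀/L = (-17)/6 = -17/6 kN
  R_B = -M₀/L = -(-17)/6 = 17/6 kN
Load 2 — triangular load w₀=11 kN/m (0→w₀ over full span):
  R_A = w₀L/6 = 11·6/6 = 11 kN
  R_B = w₀L/3 = 11·6/3 = 22 kN
Load 3 — point force P=-15 kN at a=12/5 m (b=L-a=18/5):
  R_A = Pb/L = (-15)·(18/5)/6 = -9 kN
  R_B = Pa/L = (-15)·(12/5)/6 = -6 kN
Load 4 — point force P=-4 kN at a=9/2 m (b=L-a=3/2):
  R_A = Pb/L = (-4)·(3/2)/6 = -1 kN
  R_B = Pa/L = (-4)·(9/2)/6 = -3 kN
Superposition: R_A = -11/6 kN, R_B = 95/6 kN

R_A = -11/6 kN, R_B = 95/6 kN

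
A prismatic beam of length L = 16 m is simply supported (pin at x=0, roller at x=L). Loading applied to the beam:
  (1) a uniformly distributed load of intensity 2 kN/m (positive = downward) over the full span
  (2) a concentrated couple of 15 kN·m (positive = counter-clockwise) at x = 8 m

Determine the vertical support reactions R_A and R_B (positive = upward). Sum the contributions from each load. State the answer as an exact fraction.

Load 1 — uniform load w=2 kN/m over full span:
  R_A = wL/2 = 2·16/2 = 16 kN
  R_B = wL/2 = 2·16/2 = 16 kN
Load 2 — applied couple M₀=15 kN·m at a=8 m (b=L-a=8):
  R_A = M₀/L = 15/16 kN
  R_B = -M₀/L = -15/16 kN
Superposition: R_A = 271/16 kN, R_B = 241/16 kN

R_A = 271/16 kN, R_B = 241/16 kN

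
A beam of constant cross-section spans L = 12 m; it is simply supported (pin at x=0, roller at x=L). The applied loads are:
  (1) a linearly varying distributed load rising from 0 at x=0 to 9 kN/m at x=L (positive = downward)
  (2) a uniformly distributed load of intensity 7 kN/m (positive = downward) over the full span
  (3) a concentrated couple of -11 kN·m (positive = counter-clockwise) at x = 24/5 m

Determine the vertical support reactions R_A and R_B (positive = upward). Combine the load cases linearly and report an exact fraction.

R_A = 709/12 kN, R_B = 947/12 kN

Load 1 — triangular load w₀=9 kN/m (0→w₀ over full span):
  R_A = w₀L/6 = 9·12/6 = 18 kN
  R_B = w₀L/3 = 9·12/3 = 36 kN
Load 2 — uniform load w=7 kN/m over full span:
  R_A = wL/2 = 7·12/2 = 42 kN
  R_B = wL/2 = 7·12/2 = 42 kN
Load 3 — applied couple M₀=-11 kN·m at a=24/5 m (b=L-a=36/5):
  R_A = M₀/L = (-11)/12 = -11/12 kN
  R_B = -M₀/L = -(-11)/12 = 11/12 kN
Superposition: R_A = 709/12 kN, R_B = 947/12 kN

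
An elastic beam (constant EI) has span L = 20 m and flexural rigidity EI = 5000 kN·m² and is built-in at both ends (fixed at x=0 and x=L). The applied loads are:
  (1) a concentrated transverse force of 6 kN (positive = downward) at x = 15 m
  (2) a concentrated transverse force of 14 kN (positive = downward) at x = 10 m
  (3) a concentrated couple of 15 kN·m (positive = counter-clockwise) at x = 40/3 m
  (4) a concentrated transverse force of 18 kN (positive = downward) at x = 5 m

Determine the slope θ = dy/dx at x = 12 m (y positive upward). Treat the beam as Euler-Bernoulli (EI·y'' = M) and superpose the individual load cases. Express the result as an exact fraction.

θ(12) = 113/5000 rad

Load 1 — point force P=6 kN at a=15 m (b=L-a=5):
  θ_1 = -Pb²x(2aL-(3a+b)x)/(2L³EI)  [x≤a] = -6·5²·12·(2·15·20-(3·15+5)·12)/(2·20³·5000) = 0 rad
Load 2 — point force P=14 kN at a=10 m (b=L-a=10):
  θ_2 = Pa²(L-x)(2bL-(3b+a)(L-x))/(2L³EI)  [x>a] = 14·10²·(20-12)·(2·10·20-(3·10+10)·(20-12))/(2·20³·5000) = 7/625 rad
Load 3 — applied couple M₀=15 kN·m at a=40/3 m (b=L-a=20/3):
  θ_3 = (R_Ax²/2 - M_Ax)/EI  [x≤a] with R_A=1, M_A=5 = (1·12²/2 - 5·12)/5000 = 3/1250 rad
Load 4 — point force P=18 kN at a=5 m (b=L-a=15):
  θ_4 = Pa²(L-x)(2bL-(3b+a)(L-x))/(2L³EI)  [x>a] = 18·5²·(20-12)·(2·15·20-(3·15+5)·(20-12))/(2·20³·5000) = 9/1000 rad
Superposition: θ = Σ θ_i = 113/5000 rad ≈ 0.022600 rad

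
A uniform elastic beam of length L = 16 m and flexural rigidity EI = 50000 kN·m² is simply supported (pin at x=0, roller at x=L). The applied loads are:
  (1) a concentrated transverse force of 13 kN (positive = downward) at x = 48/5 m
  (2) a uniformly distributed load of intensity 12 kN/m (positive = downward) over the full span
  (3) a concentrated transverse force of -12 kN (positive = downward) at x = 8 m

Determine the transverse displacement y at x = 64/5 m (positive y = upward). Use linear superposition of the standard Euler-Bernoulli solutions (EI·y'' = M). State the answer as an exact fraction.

Load 1 — point force P=13 kN at a=48/5 m (b=L-a=32/5):
  y_1 = -Pa(L-x)(2Lx-a²-x²)/(6LEI)  [x>a] = -13·(48/5)·(16-(64/5))·(2·16·(64/5)-(48/5)²-(64/5)²)/(6·16·50000) = -4992/390625 m
Load 2 — uniform load w=12 kN/m over full span:
  y_2 = -wx(L³-2Lx²+x³)/(24EI) = -12·(64/5)·(16³-2·16·(64/5)²+(64/5)³)/(24·50000) = -237568/1953125 m
Load 3 — point force P=-12 kN at a=8 m (b=L-a=8):
  y_3 = -Pa(L-x)(2Lx-a²-x²)/(6LEI)  [x>a] = -(-12)·8·(16-(64/5))·(2·16·(64/5)-8²-(64/5)²)/(6·16·50000) = 4544/390625 m
Superposition: y = Σ y_i = -239808/1953125 m ≈ -0.122782 m

y(64/5) = -239808/1953125 m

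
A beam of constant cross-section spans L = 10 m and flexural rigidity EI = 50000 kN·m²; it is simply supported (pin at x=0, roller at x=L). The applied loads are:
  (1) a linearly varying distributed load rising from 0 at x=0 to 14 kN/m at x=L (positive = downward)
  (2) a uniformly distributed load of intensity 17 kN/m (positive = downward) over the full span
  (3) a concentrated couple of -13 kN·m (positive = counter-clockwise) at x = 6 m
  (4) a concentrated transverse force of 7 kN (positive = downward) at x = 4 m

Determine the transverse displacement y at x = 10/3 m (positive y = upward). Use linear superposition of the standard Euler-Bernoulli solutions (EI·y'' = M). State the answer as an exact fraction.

y(10/3) = -253867/4556250 m

Load 1 — triangular load w₀=14 kN/m (0→w₀ over full span):
  y_1 = -w₀x(7L⁴-10L²x²+3x⁴)/(360LEI) = -14·(10/3)·(7·10⁴-10·10²·(10/3)²+3·(10/3)⁴)/(360·10·50000) = -56/3645 m
Load 2 — uniform load w=17 kN/m over full span:
  y_2 = -wx(L³-2Lx²+x³)/(24EI) = -17·(10/3)·(10³-2·10·(10/3)²+(10/3)³)/(24·50000) = -187/4860 m
Load 3 — applied couple M₀=-13 kN·m at a=6 m (b=L-a=4):
  y_3 = (M₀x³/(6L)+C₁x)/EI  [x≤a] with C₁=M₀(3b²-L²)/(6L)=169/15 = ((-13)·(10/3)³/(6·10)+(169/15)·(10/3))/50000 = 299/506250 m
Load 4 — point force P=7 kN at a=4 m (b=L-a=6):
  y_4 = -Pbx(L²-b²-x²)/(6LEI)  [x≤a] = -7·6·(10/3)·(10²-6²-(10/3)²)/(6·10·50000) = -833/337500 m
Superposition: y = Σ y_i = -253867/4556250 m ≈ -0.055718 m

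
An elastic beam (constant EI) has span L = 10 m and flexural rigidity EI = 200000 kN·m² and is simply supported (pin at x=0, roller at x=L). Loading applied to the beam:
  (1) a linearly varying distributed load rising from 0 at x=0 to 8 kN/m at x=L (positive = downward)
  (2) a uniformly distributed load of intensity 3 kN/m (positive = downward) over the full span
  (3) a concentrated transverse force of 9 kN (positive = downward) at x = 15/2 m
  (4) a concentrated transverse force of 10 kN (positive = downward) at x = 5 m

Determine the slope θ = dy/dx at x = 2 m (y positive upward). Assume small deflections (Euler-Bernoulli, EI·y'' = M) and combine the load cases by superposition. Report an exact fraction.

Load 1 — triangular load w₀=8 kN/m (0→w₀ over full span):
  θ_1 = -w₀(7L⁴-30L²x²+15x⁴)/(360LEI) = -8·(7·10⁴-30·10²·2²+15·2⁴)/(360·10·200000) = -91/140625 rad
Load 2 — uniform load w=3 kN/m over full span:
  θ_2 = -w(L³-6Lx²+4x³)/(24EI) = -3·(10³-6·10·2²+4·2³)/(24·200000) = -99/200000 rad
Load 3 — point force P=9 kN at a=15/2 m (b=L-a=5/2):
  θ_3 = -Pb(L²-b²-3x²)/(6LEI)  [x≤a] = -9·(5/2)·(10²-(5/2)²-3·2²)/(6·10·200000) = -981/6400000 rad
Load 4 — point force P=10 kN at a=5 m (b=L-a=5):
  θ_4 = -Pb(L²-b²-3x²)/(6LEI)  [x≤a] = -10·5·(10²-5²-3·2²)/(6·10·200000) = -21/80000 rad
Superposition: θ = Σ θ_i = -448673/288000000 rad ≈ -0.001558 rad

θ(2) = -448673/288000000 rad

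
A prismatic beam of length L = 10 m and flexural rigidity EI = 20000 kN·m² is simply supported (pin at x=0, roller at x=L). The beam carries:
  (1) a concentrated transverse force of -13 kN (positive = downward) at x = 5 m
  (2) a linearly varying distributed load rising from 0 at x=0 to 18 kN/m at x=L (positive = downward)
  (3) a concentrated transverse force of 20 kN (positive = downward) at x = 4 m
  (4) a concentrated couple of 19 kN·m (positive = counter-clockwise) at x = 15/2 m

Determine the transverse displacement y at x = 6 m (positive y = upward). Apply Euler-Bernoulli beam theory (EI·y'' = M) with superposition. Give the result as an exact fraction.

Load 1 — point force P=-13 kN at a=5 m (b=L-a=5):
  y_1 = -Pa(L-x)(2Lx-a²-x²)/(6LEI)  [x>a] = -(-13)·5·(10-6)·(2·10·6-5²-6²)/(6·10·20000) = 767/60000 m
Load 2 — triangular load w₀=18 kN/m (0→w₀ over full span):
  y_2 = -w₀x(7L⁴-10L²x²+3x⁴)/(360LEI) = -18·6·(7·10⁴-10·10²·6²+3·6⁴)/(360·10·20000) = -888/15625 m
Load 3 — point force P=20 kN at a=4 m (b=L-a=6):
  y_3 = -Pa(L-x)(2Lx-a²-x²)/(6LEI)  [x>a] = -20·4·(10-6)·(2·10·6-4²-6²)/(6·10·20000) = -34/1875 m
Load 4 — applied couple M₀=19 kN·m at a=15/2 m (b=L-a=5/2):
  y_4 = (M₀x³/(6L)+C₁x)/EI  [x≤a] with C₁=M₀(3b²-L²)/(6L)=-1235/48 = (19·6³/(6·10)+(-1235/48)·6)/20000 = -3439/800000 m
Superposition: y = Σ y_i = -265923/4000000 m ≈ -0.066481 m

y(6) = -265923/4000000 m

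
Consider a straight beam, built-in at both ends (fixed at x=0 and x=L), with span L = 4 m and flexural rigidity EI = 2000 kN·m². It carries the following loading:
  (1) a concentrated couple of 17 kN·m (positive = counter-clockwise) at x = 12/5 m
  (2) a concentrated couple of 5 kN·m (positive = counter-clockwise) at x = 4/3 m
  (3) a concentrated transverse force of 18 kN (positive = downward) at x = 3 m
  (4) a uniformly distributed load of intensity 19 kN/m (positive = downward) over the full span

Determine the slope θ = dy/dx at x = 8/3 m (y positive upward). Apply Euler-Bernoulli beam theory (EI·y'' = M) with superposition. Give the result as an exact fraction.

Load 1 — applied couple M₀=17 kN·m at a=12/5 m (b=L-a=8/5):
  θ_1 = (R_Ax²/2 - M_Ax - M₀(x-a))/EI  [x>a] with R_A=153/25, M_A=136/25 = ((153/25)·(8/3)²/2 - (136/25)·(8/3) - 17·((8/3)-(12/5)))/2000 = 17/12500 rad
Load 2 — applied couple M₀=5 kN·m at a=4/3 m (b=L-a=8/3):
  θ_2 = (R_Ax²/2 - M_Ax - M₀(x-a))/EI  [x>a] with R_A=5/3, M_A=0 = ((5/3)·(8/3)²/2 - 0·(8/3) - 5·((8/3)-(4/3)))/2000 = -1/2700 rad
Load 3 — point force P=18 kN at a=3 m (b=L-a=1):
  θ_3 = -Pb²x(2aL-(3a+b)x)/(2L³EI)  [x≤a] = -18·1²·(8/3)·(2·3·4-(3·3+1)·(8/3))/(2·4³·2000) = 1/2000 rad
Load 4 — uniform load w=19 kN/m over full span:
  θ_4 = -wx(L-x)(L-2x)/(12EI) = -19·(8/3)·(4-(8/3))·(4-2·(8/3))/(12·2000) = 38/10125 rad
Superposition: θ = Σ θ_i = 21233/4050000 rad ≈ 0.005243 rad

θ(8/3) = 21233/4050000 rad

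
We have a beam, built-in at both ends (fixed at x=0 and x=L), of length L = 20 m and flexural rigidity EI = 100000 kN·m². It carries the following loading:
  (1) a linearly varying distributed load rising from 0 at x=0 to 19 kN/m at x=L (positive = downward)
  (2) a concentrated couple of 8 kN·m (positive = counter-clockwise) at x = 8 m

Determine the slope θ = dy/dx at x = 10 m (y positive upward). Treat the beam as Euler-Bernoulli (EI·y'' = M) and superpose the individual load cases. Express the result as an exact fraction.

Load 1 — triangular load w₀=19 kN/m (0→w₀ over full span):
  θ_1 = -w₀(2x(L-x)(L-2x)(x+2L)+x²(L-x)²)/(120LEI) = -19·(2·10·(20-10)·(20-2·10)·(10+2·20)+10²·(20-10)²)/(120·20·100000) = -19/24000 rad
Load 2 — applied couple M₀=8 kN·m at a=8 m (b=L-a=12):
  θ_2 = (R_Ax²/2 - M_Ax - M₀(x-a))/EI  [x>a] with R_A=72/125, M_A=24/25 = ((72/125)·10²/2 - (24/25)·10 - 8·(10-8))/100000 = 1/31250 rad
Superposition: θ = Σ θ_i = -2279/3000000 rad ≈ -0.000760 rad

θ(10) = -2279/3000000 rad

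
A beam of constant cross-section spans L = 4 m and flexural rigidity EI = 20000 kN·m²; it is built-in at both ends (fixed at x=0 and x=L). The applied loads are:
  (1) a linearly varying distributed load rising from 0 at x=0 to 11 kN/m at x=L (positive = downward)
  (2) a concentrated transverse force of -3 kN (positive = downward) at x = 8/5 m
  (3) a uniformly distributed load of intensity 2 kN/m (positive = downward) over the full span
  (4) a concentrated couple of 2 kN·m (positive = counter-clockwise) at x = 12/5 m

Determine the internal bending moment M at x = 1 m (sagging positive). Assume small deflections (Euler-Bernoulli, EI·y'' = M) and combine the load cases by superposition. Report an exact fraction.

Load 1 — triangular load w₀=11 kN/m (0→w₀ over full span):
  M_1 = 3w₀Lx/20 - w₀L²/30 - w₀x³/(6L) = 3·11·4·1/20 - 11·4²/30 - 11·1³/(6·4) = 11/40 kN·m
Load 2 — point force P=-3 kN at a=8/5 m (b=L-a=12/5):
  M_2 = Pb²(3a+b)x/L³ - Pab²/L²  [x≤a] = (-3)·(12/5)²·(3·(8/5)+(12/5))·1/4³ - (-3)·(8/5)·(12/5)²/4² = -27/125 kN·m
Load 3 — uniform load w=2 kN/m over full span:
  M_3 = wLx/2 - wL²/12 - wx²/2 = 2·4·1/2 - 2·4²/12 - 2·1²/2 = 1/3 kN·m
Load 4 — applied couple M₀=2 kN·m at a=12/5 m (b=L-a=8/5):
  M_4 = R_Ax - M_A  [x≤a] with R_A=18/25, M_A=16/25 = (18/25)·1 - (16/25) = 2/25 kN·m
Superposition: M = Σ M_i = 1417/3000 kN·m ≈ 0.472333 kN·m

M(1) = 1417/3000 kN·m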